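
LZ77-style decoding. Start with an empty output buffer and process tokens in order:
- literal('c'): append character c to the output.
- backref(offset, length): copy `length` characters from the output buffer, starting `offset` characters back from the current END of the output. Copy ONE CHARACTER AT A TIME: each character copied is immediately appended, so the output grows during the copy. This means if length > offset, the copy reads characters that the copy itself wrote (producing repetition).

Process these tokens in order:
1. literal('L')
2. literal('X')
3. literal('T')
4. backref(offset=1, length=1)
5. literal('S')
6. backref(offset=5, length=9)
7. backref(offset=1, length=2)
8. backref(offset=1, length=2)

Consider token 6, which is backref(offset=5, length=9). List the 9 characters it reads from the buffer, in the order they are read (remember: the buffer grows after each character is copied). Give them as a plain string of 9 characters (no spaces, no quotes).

Token 1: literal('L'). Output: "L"
Token 2: literal('X'). Output: "LX"
Token 3: literal('T'). Output: "LXT"
Token 4: backref(off=1, len=1). Copied 'T' from pos 2. Output: "LXTT"
Token 5: literal('S'). Output: "LXTTS"
Token 6: backref(off=5, len=9). Buffer before: "LXTTS" (len 5)
  byte 1: read out[0]='L', append. Buffer now: "LXTTSL"
  byte 2: read out[1]='X', append. Buffer now: "LXTTSLX"
  byte 3: read out[2]='T', append. Buffer now: "LXTTSLXT"
  byte 4: read out[3]='T', append. Buffer now: "LXTTSLXTT"
  byte 5: read out[4]='S', append. Buffer now: "LXTTSLXTTS"
  byte 6: read out[5]='L', append. Buffer now: "LXTTSLXTTSL"
  byte 7: read out[6]='X', append. Buffer now: "LXTTSLXTTSLX"
  byte 8: read out[7]='T', append. Buffer now: "LXTTSLXTTSLXT"
  byte 9: read out[8]='T', append. Buffer now: "LXTTSLXTTSLXTT"

Answer: LXTTSLXTT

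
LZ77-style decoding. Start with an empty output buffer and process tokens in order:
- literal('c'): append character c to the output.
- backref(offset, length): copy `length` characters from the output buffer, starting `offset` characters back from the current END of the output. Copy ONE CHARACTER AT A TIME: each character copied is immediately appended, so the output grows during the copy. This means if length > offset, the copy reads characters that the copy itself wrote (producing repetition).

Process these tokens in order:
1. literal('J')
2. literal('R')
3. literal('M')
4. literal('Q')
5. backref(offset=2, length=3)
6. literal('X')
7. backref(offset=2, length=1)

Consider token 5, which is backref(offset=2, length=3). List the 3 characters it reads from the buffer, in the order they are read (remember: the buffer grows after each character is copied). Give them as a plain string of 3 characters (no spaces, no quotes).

Token 1: literal('J'). Output: "J"
Token 2: literal('R'). Output: "JR"
Token 3: literal('M'). Output: "JRM"
Token 4: literal('Q'). Output: "JRMQ"
Token 5: backref(off=2, len=3). Buffer before: "JRMQ" (len 4)
  byte 1: read out[2]='M', append. Buffer now: "JRMQM"
  byte 2: read out[3]='Q', append. Buffer now: "JRMQMQ"
  byte 3: read out[4]='M', append. Buffer now: "JRMQMQM"

Answer: MQM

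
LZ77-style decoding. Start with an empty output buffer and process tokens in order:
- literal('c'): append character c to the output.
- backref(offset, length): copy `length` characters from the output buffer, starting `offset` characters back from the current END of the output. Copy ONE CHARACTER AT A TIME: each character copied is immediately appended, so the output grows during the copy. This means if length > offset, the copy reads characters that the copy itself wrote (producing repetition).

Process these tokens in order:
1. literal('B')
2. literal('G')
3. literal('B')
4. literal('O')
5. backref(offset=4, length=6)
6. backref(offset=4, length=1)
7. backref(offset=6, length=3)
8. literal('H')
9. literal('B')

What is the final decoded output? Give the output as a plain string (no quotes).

Token 1: literal('B'). Output: "B"
Token 2: literal('G'). Output: "BG"
Token 3: literal('B'). Output: "BGB"
Token 4: literal('O'). Output: "BGBO"
Token 5: backref(off=4, len=6) (overlapping!). Copied 'BGBOBG' from pos 0. Output: "BGBOBGBOBG"
Token 6: backref(off=4, len=1). Copied 'B' from pos 6. Output: "BGBOBGBOBGB"
Token 7: backref(off=6, len=3). Copied 'GBO' from pos 5. Output: "BGBOBGBOBGBGBO"
Token 8: literal('H'). Output: "BGBOBGBOBGBGBOH"
Token 9: literal('B'). Output: "BGBOBGBOBGBGBOHB"

Answer: BGBOBGBOBGBGBOHB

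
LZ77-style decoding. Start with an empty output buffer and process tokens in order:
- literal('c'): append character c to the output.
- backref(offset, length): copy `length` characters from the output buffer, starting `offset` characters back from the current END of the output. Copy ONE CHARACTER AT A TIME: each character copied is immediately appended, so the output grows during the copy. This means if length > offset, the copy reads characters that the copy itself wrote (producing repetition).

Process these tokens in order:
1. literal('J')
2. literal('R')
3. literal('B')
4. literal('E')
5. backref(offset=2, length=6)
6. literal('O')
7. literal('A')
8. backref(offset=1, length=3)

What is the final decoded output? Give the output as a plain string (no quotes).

Answer: JRBEBEBEBEOAAAA

Derivation:
Token 1: literal('J'). Output: "J"
Token 2: literal('R'). Output: "JR"
Token 3: literal('B'). Output: "JRB"
Token 4: literal('E'). Output: "JRBE"
Token 5: backref(off=2, len=6) (overlapping!). Copied 'BEBEBE' from pos 2. Output: "JRBEBEBEBE"
Token 6: literal('O'). Output: "JRBEBEBEBEO"
Token 7: literal('A'). Output: "JRBEBEBEBEOA"
Token 8: backref(off=1, len=3) (overlapping!). Copied 'AAA' from pos 11. Output: "JRBEBEBEBEOAAAA"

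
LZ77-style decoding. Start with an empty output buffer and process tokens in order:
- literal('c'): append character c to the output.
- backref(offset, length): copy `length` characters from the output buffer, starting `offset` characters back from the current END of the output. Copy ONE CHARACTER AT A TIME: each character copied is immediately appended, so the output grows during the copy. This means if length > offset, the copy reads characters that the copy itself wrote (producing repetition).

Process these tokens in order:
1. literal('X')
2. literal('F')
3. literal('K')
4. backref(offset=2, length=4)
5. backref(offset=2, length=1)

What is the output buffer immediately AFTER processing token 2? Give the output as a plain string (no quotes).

Token 1: literal('X'). Output: "X"
Token 2: literal('F'). Output: "XF"

Answer: XF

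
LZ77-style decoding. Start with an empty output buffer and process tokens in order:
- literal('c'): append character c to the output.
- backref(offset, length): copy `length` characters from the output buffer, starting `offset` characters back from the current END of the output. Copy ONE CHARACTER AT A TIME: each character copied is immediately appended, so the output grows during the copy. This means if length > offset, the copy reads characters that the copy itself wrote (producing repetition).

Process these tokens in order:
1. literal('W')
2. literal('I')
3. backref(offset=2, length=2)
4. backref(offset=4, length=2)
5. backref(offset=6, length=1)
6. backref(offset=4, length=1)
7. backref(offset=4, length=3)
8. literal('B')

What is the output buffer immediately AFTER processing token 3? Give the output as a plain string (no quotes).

Token 1: literal('W'). Output: "W"
Token 2: literal('I'). Output: "WI"
Token 3: backref(off=2, len=2). Copied 'WI' from pos 0. Output: "WIWI"

Answer: WIWI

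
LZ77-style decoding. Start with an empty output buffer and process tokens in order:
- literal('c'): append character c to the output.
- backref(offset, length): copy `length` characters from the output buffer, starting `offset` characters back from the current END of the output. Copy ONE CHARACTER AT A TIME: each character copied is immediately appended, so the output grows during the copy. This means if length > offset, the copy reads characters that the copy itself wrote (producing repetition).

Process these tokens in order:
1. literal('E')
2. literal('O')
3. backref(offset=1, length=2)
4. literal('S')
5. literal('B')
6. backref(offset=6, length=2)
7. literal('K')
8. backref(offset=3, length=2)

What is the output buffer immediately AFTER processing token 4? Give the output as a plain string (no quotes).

Token 1: literal('E'). Output: "E"
Token 2: literal('O'). Output: "EO"
Token 3: backref(off=1, len=2) (overlapping!). Copied 'OO' from pos 1. Output: "EOOO"
Token 4: literal('S'). Output: "EOOOS"

Answer: EOOOS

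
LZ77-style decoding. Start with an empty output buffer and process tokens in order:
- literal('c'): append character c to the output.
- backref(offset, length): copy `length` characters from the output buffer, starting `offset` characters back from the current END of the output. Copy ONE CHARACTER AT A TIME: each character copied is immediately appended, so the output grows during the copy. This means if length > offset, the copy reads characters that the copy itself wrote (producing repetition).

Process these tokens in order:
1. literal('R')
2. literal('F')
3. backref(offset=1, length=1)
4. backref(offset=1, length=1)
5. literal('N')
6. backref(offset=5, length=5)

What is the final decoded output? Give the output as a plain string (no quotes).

Answer: RFFFNRFFFN

Derivation:
Token 1: literal('R'). Output: "R"
Token 2: literal('F'). Output: "RF"
Token 3: backref(off=1, len=1). Copied 'F' from pos 1. Output: "RFF"
Token 4: backref(off=1, len=1). Copied 'F' from pos 2. Output: "RFFF"
Token 5: literal('N'). Output: "RFFFN"
Token 6: backref(off=5, len=5). Copied 'RFFFN' from pos 0. Output: "RFFFNRFFFN"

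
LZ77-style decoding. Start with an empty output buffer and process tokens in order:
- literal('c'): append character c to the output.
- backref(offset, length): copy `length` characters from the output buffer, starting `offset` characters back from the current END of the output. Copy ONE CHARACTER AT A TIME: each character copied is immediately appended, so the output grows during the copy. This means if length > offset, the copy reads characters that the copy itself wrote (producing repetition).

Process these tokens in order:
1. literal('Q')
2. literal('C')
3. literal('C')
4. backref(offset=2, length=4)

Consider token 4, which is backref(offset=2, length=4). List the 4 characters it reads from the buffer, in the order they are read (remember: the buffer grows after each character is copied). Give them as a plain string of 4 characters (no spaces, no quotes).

Answer: CCCC

Derivation:
Token 1: literal('Q'). Output: "Q"
Token 2: literal('C'). Output: "QC"
Token 3: literal('C'). Output: "QCC"
Token 4: backref(off=2, len=4). Buffer before: "QCC" (len 3)
  byte 1: read out[1]='C', append. Buffer now: "QCCC"
  byte 2: read out[2]='C', append. Buffer now: "QCCCC"
  byte 3: read out[3]='C', append. Buffer now: "QCCCCC"
  byte 4: read out[4]='C', append. Buffer now: "QCCCCCC"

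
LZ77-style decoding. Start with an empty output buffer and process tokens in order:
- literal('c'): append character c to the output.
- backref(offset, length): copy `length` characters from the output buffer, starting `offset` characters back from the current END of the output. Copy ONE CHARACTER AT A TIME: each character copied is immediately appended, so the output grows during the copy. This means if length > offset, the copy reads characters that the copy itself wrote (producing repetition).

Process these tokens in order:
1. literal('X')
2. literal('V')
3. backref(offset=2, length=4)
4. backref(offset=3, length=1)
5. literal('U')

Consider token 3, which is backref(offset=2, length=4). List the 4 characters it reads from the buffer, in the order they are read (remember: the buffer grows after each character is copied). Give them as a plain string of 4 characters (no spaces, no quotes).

Token 1: literal('X'). Output: "X"
Token 2: literal('V'). Output: "XV"
Token 3: backref(off=2, len=4). Buffer before: "XV" (len 2)
  byte 1: read out[0]='X', append. Buffer now: "XVX"
  byte 2: read out[1]='V', append. Buffer now: "XVXV"
  byte 3: read out[2]='X', append. Buffer now: "XVXVX"
  byte 4: read out[3]='V', append. Buffer now: "XVXVXV"

Answer: XVXV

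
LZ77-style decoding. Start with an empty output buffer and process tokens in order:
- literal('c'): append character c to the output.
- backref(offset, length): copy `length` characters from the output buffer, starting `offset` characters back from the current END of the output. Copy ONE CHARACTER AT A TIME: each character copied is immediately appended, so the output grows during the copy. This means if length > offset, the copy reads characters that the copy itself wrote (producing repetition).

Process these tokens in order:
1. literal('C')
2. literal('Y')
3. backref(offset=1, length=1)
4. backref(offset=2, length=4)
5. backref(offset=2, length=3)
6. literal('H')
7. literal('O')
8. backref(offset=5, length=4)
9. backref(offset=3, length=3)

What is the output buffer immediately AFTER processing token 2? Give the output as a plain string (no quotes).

Token 1: literal('C'). Output: "C"
Token 2: literal('Y'). Output: "CY"

Answer: CY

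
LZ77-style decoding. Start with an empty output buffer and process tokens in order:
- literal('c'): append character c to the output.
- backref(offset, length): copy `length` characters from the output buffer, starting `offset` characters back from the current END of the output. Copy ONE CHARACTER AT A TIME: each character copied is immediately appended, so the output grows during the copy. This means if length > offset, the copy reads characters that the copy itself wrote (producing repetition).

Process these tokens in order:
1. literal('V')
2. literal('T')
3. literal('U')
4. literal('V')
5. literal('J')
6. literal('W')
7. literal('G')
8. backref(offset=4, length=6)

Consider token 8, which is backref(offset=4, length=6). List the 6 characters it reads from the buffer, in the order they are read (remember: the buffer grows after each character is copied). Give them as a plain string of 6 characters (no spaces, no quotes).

Answer: VJWGVJ

Derivation:
Token 1: literal('V'). Output: "V"
Token 2: literal('T'). Output: "VT"
Token 3: literal('U'). Output: "VTU"
Token 4: literal('V'). Output: "VTUV"
Token 5: literal('J'). Output: "VTUVJ"
Token 6: literal('W'). Output: "VTUVJW"
Token 7: literal('G'). Output: "VTUVJWG"
Token 8: backref(off=4, len=6). Buffer before: "VTUVJWG" (len 7)
  byte 1: read out[3]='V', append. Buffer now: "VTUVJWGV"
  byte 2: read out[4]='J', append. Buffer now: "VTUVJWGVJ"
  byte 3: read out[5]='W', append. Buffer now: "VTUVJWGVJW"
  byte 4: read out[6]='G', append. Buffer now: "VTUVJWGVJWG"
  byte 5: read out[7]='V', append. Buffer now: "VTUVJWGVJWGV"
  byte 6: read out[8]='J', append. Buffer now: "VTUVJWGVJWGVJ"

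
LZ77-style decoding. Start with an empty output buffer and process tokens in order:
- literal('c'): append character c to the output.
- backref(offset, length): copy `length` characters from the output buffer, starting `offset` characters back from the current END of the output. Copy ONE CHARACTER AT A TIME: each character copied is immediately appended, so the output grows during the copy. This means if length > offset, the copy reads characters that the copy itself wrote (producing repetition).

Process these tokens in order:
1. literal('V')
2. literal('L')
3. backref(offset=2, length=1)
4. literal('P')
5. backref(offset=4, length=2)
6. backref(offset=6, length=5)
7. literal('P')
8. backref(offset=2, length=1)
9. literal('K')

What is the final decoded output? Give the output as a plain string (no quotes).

Answer: VLVPVLVLVPVPVK

Derivation:
Token 1: literal('V'). Output: "V"
Token 2: literal('L'). Output: "VL"
Token 3: backref(off=2, len=1). Copied 'V' from pos 0. Output: "VLV"
Token 4: literal('P'). Output: "VLVP"
Token 5: backref(off=4, len=2). Copied 'VL' from pos 0. Output: "VLVPVL"
Token 6: backref(off=6, len=5). Copied 'VLVPV' from pos 0. Output: "VLVPVLVLVPV"
Token 7: literal('P'). Output: "VLVPVLVLVPVP"
Token 8: backref(off=2, len=1). Copied 'V' from pos 10. Output: "VLVPVLVLVPVPV"
Token 9: literal('K'). Output: "VLVPVLVLVPVPVK"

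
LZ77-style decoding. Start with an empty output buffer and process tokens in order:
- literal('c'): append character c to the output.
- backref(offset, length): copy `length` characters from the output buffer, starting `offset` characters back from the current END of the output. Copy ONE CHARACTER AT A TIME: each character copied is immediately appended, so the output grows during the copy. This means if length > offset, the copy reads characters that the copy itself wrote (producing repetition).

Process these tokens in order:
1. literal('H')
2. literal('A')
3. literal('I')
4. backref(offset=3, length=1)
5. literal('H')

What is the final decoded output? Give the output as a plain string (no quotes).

Token 1: literal('H'). Output: "H"
Token 2: literal('A'). Output: "HA"
Token 3: literal('I'). Output: "HAI"
Token 4: backref(off=3, len=1). Copied 'H' from pos 0. Output: "HAIH"
Token 5: literal('H'). Output: "HAIHH"

Answer: HAIHH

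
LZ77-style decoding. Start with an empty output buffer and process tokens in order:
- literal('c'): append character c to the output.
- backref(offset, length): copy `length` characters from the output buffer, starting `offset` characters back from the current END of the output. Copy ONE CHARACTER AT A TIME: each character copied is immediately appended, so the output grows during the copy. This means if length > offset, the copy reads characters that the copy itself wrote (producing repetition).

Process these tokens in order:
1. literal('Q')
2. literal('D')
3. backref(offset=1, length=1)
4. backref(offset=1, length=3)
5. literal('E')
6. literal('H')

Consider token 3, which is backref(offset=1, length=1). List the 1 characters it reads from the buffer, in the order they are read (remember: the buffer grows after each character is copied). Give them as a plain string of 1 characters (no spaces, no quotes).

Token 1: literal('Q'). Output: "Q"
Token 2: literal('D'). Output: "QD"
Token 3: backref(off=1, len=1). Buffer before: "QD" (len 2)
  byte 1: read out[1]='D', append. Buffer now: "QDD"

Answer: D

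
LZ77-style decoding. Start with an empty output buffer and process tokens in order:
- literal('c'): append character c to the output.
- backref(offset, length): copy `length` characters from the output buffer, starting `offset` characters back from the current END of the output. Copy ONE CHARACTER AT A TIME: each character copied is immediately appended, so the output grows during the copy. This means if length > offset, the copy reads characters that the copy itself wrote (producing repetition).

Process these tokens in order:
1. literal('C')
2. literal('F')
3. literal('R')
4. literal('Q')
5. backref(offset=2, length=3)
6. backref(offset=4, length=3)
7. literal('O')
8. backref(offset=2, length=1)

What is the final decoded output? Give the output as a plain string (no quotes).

Token 1: literal('C'). Output: "C"
Token 2: literal('F'). Output: "CF"
Token 3: literal('R'). Output: "CFR"
Token 4: literal('Q'). Output: "CFRQ"
Token 5: backref(off=2, len=3) (overlapping!). Copied 'RQR' from pos 2. Output: "CFRQRQR"
Token 6: backref(off=4, len=3). Copied 'QRQ' from pos 3. Output: "CFRQRQRQRQ"
Token 7: literal('O'). Output: "CFRQRQRQRQO"
Token 8: backref(off=2, len=1). Copied 'Q' from pos 9. Output: "CFRQRQRQRQOQ"

Answer: CFRQRQRQRQOQ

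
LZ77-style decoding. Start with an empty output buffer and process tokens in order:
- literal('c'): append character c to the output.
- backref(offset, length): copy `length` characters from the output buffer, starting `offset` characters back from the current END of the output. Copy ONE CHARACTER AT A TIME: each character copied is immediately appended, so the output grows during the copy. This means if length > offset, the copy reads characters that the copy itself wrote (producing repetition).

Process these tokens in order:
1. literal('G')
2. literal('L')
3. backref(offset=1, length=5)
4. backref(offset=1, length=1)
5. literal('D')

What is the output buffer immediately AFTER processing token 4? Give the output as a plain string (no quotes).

Token 1: literal('G'). Output: "G"
Token 2: literal('L'). Output: "GL"
Token 3: backref(off=1, len=5) (overlapping!). Copied 'LLLLL' from pos 1. Output: "GLLLLLL"
Token 4: backref(off=1, len=1). Copied 'L' from pos 6. Output: "GLLLLLLL"

Answer: GLLLLLLL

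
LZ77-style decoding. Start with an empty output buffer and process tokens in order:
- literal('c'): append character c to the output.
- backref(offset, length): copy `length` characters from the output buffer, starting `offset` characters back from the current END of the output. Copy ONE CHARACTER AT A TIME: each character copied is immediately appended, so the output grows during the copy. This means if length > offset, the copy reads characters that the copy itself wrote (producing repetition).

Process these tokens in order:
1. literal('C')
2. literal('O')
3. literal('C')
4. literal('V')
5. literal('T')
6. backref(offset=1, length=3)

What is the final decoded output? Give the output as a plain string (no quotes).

Answer: COCVTTTT

Derivation:
Token 1: literal('C'). Output: "C"
Token 2: literal('O'). Output: "CO"
Token 3: literal('C'). Output: "COC"
Token 4: literal('V'). Output: "COCV"
Token 5: literal('T'). Output: "COCVT"
Token 6: backref(off=1, len=3) (overlapping!). Copied 'TTT' from pos 4. Output: "COCVTTTT"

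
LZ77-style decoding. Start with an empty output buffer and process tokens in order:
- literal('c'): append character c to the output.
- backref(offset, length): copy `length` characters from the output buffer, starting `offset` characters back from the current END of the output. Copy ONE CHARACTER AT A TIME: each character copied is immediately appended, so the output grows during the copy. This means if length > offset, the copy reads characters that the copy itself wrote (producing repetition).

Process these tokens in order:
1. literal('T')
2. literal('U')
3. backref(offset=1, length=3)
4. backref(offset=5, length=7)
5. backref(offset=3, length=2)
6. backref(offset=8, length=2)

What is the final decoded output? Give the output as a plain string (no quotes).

Token 1: literal('T'). Output: "T"
Token 2: literal('U'). Output: "TU"
Token 3: backref(off=1, len=3) (overlapping!). Copied 'UUU' from pos 1. Output: "TUUUU"
Token 4: backref(off=5, len=7) (overlapping!). Copied 'TUUUUTU' from pos 0. Output: "TUUUUTUUUUTU"
Token 5: backref(off=3, len=2). Copied 'UT' from pos 9. Output: "TUUUUTUUUUTUUT"
Token 6: backref(off=8, len=2). Copied 'UU' from pos 6. Output: "TUUUUTUUUUTUUTUU"

Answer: TUUUUTUUUUTUUTUU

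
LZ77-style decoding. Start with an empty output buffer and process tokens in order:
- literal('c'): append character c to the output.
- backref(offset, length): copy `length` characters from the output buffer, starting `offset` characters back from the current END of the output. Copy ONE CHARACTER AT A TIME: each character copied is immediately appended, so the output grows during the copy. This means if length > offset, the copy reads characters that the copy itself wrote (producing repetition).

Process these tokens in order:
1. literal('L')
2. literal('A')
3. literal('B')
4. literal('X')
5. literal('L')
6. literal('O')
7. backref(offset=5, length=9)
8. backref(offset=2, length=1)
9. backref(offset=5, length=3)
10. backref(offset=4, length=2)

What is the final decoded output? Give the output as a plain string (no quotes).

Token 1: literal('L'). Output: "L"
Token 2: literal('A'). Output: "LA"
Token 3: literal('B'). Output: "LAB"
Token 4: literal('X'). Output: "LABX"
Token 5: literal('L'). Output: "LABXL"
Token 6: literal('O'). Output: "LABXLO"
Token 7: backref(off=5, len=9) (overlapping!). Copied 'ABXLOABXL' from pos 1. Output: "LABXLOABXLOABXL"
Token 8: backref(off=2, len=1). Copied 'X' from pos 13. Output: "LABXLOABXLOABXLX"
Token 9: backref(off=5, len=3). Copied 'ABX' from pos 11. Output: "LABXLOABXLOABXLXABX"
Token 10: backref(off=4, len=2). Copied 'XA' from pos 15. Output: "LABXLOABXLOABXLXABXXA"

Answer: LABXLOABXLOABXLXABXXA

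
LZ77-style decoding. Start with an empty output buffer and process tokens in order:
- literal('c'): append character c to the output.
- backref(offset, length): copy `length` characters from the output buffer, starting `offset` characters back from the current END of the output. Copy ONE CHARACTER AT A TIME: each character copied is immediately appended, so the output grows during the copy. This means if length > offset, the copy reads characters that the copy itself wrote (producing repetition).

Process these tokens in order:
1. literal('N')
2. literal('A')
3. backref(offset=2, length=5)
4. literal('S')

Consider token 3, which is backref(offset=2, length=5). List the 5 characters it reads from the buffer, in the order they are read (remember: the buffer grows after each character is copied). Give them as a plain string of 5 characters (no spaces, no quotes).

Answer: NANAN

Derivation:
Token 1: literal('N'). Output: "N"
Token 2: literal('A'). Output: "NA"
Token 3: backref(off=2, len=5). Buffer before: "NA" (len 2)
  byte 1: read out[0]='N', append. Buffer now: "NAN"
  byte 2: read out[1]='A', append. Buffer now: "NANA"
  byte 3: read out[2]='N', append. Buffer now: "NANAN"
  byte 4: read out[3]='A', append. Buffer now: "NANANA"
  byte 5: read out[4]='N', append. Buffer now: "NANANAN"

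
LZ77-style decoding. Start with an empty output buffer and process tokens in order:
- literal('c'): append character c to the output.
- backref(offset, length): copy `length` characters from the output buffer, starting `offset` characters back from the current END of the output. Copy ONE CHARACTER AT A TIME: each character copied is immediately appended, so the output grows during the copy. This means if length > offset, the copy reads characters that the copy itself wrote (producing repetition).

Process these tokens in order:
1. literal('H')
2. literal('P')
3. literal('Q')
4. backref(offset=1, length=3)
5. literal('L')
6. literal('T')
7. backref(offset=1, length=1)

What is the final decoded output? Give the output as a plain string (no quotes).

Token 1: literal('H'). Output: "H"
Token 2: literal('P'). Output: "HP"
Token 3: literal('Q'). Output: "HPQ"
Token 4: backref(off=1, len=3) (overlapping!). Copied 'QQQ' from pos 2. Output: "HPQQQQ"
Token 5: literal('L'). Output: "HPQQQQL"
Token 6: literal('T'). Output: "HPQQQQLT"
Token 7: backref(off=1, len=1). Copied 'T' from pos 7. Output: "HPQQQQLTT"

Answer: HPQQQQLTT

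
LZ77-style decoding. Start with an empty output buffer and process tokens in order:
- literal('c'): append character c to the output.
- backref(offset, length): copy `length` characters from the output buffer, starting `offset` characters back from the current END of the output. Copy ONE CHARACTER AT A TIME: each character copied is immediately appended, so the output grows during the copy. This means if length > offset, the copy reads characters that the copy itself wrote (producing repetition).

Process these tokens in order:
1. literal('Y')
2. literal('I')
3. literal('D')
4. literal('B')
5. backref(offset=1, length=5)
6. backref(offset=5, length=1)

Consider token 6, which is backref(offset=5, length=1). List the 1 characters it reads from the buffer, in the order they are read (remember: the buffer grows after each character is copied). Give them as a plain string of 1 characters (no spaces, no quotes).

Token 1: literal('Y'). Output: "Y"
Token 2: literal('I'). Output: "YI"
Token 3: literal('D'). Output: "YID"
Token 4: literal('B'). Output: "YIDB"
Token 5: backref(off=1, len=5) (overlapping!). Copied 'BBBBB' from pos 3. Output: "YIDBBBBBB"
Token 6: backref(off=5, len=1). Buffer before: "YIDBBBBBB" (len 9)
  byte 1: read out[4]='B', append. Buffer now: "YIDBBBBBBB"

Answer: B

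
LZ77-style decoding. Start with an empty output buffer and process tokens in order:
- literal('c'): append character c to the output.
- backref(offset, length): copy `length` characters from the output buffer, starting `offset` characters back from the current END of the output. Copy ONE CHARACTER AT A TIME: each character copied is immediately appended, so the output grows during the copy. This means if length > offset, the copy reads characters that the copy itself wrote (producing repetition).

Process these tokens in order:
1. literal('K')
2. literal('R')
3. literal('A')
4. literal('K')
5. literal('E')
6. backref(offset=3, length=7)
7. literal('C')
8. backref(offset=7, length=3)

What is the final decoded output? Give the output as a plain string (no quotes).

Token 1: literal('K'). Output: "K"
Token 2: literal('R'). Output: "KR"
Token 3: literal('A'). Output: "KRA"
Token 4: literal('K'). Output: "KRAK"
Token 5: literal('E'). Output: "KRAKE"
Token 6: backref(off=3, len=7) (overlapping!). Copied 'AKEAKEA' from pos 2. Output: "KRAKEAKEAKEA"
Token 7: literal('C'). Output: "KRAKEAKEAKEAC"
Token 8: backref(off=7, len=3). Copied 'KEA' from pos 6. Output: "KRAKEAKEAKEACKEA"

Answer: KRAKEAKEAKEACKEA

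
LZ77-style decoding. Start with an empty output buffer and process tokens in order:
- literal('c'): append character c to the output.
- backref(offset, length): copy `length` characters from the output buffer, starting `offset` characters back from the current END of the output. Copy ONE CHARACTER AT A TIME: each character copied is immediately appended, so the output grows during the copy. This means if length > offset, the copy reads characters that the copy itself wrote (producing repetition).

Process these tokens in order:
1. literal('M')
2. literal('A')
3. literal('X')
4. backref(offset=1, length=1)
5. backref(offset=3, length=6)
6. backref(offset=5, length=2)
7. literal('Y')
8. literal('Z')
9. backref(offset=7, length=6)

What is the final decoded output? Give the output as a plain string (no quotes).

Token 1: literal('M'). Output: "M"
Token 2: literal('A'). Output: "MA"
Token 3: literal('X'). Output: "MAX"
Token 4: backref(off=1, len=1). Copied 'X' from pos 2. Output: "MAXX"
Token 5: backref(off=3, len=6) (overlapping!). Copied 'AXXAXX' from pos 1. Output: "MAXXAXXAXX"
Token 6: backref(off=5, len=2). Copied 'XX' from pos 5. Output: "MAXXAXXAXXXX"
Token 7: literal('Y'). Output: "MAXXAXXAXXXXY"
Token 8: literal('Z'). Output: "MAXXAXXAXXXXYZ"
Token 9: backref(off=7, len=6). Copied 'AXXXXY' from pos 7. Output: "MAXXAXXAXXXXYZAXXXXY"

Answer: MAXXAXXAXXXXYZAXXXXY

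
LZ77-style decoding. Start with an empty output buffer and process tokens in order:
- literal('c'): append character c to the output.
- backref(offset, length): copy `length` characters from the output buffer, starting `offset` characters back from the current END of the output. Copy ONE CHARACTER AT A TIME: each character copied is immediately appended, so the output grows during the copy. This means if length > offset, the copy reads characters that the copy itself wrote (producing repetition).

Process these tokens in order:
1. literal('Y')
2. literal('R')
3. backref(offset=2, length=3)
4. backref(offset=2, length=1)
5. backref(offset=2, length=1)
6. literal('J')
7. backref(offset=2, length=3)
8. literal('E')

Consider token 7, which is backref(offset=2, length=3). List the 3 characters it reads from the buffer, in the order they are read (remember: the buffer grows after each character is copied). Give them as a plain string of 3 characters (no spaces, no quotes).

Answer: YJY

Derivation:
Token 1: literal('Y'). Output: "Y"
Token 2: literal('R'). Output: "YR"
Token 3: backref(off=2, len=3) (overlapping!). Copied 'YRY' from pos 0. Output: "YRYRY"
Token 4: backref(off=2, len=1). Copied 'R' from pos 3. Output: "YRYRYR"
Token 5: backref(off=2, len=1). Copied 'Y' from pos 4. Output: "YRYRYRY"
Token 6: literal('J'). Output: "YRYRYRYJ"
Token 7: backref(off=2, len=3). Buffer before: "YRYRYRYJ" (len 8)
  byte 1: read out[6]='Y', append. Buffer now: "YRYRYRYJY"
  byte 2: read out[7]='J', append. Buffer now: "YRYRYRYJYJ"
  byte 3: read out[8]='Y', append. Buffer now: "YRYRYRYJYJY"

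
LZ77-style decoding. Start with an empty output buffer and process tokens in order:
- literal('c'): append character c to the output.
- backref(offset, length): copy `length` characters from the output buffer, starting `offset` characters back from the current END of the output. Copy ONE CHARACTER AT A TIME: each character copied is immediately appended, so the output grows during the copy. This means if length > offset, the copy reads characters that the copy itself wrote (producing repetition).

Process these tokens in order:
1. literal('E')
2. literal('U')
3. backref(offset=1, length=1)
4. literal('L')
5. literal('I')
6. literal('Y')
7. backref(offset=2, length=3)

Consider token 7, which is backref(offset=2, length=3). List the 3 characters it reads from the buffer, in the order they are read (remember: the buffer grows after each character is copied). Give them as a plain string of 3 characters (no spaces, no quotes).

Token 1: literal('E'). Output: "E"
Token 2: literal('U'). Output: "EU"
Token 3: backref(off=1, len=1). Copied 'U' from pos 1. Output: "EUU"
Token 4: literal('L'). Output: "EUUL"
Token 5: literal('I'). Output: "EUULI"
Token 6: literal('Y'). Output: "EUULIY"
Token 7: backref(off=2, len=3). Buffer before: "EUULIY" (len 6)
  byte 1: read out[4]='I', append. Buffer now: "EUULIYI"
  byte 2: read out[5]='Y', append. Buffer now: "EUULIYIY"
  byte 3: read out[6]='I', append. Buffer now: "EUULIYIYI"

Answer: IYI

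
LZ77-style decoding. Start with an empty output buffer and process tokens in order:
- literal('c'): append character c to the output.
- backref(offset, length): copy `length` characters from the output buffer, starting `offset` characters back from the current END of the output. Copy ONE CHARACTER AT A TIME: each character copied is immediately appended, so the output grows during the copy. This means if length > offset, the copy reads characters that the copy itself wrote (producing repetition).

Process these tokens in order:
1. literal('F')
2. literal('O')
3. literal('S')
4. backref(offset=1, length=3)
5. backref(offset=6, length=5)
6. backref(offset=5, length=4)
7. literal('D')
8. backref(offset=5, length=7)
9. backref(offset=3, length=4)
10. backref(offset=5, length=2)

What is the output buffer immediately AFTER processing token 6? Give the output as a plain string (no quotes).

Answer: FOSSSSFOSSSFOSS

Derivation:
Token 1: literal('F'). Output: "F"
Token 2: literal('O'). Output: "FO"
Token 3: literal('S'). Output: "FOS"
Token 4: backref(off=1, len=3) (overlapping!). Copied 'SSS' from pos 2. Output: "FOSSSS"
Token 5: backref(off=6, len=5). Copied 'FOSSS' from pos 0. Output: "FOSSSSFOSSS"
Token 6: backref(off=5, len=4). Copied 'FOSS' from pos 6. Output: "FOSSSSFOSSSFOSS"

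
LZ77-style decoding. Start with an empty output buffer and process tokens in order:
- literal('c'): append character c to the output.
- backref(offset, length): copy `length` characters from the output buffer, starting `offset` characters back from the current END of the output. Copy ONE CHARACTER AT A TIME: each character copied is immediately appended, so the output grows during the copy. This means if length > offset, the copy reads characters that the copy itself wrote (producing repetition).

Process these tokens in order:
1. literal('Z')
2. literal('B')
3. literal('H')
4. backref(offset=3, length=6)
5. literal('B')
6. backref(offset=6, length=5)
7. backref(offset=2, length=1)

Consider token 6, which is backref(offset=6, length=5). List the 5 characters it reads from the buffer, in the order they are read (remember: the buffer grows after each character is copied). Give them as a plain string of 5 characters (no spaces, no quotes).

Token 1: literal('Z'). Output: "Z"
Token 2: literal('B'). Output: "ZB"
Token 3: literal('H'). Output: "ZBH"
Token 4: backref(off=3, len=6) (overlapping!). Copied 'ZBHZBH' from pos 0. Output: "ZBHZBHZBH"
Token 5: literal('B'). Output: "ZBHZBHZBHB"
Token 6: backref(off=6, len=5). Buffer before: "ZBHZBHZBHB" (len 10)
  byte 1: read out[4]='B', append. Buffer now: "ZBHZBHZBHBB"
  byte 2: read out[5]='H', append. Buffer now: "ZBHZBHZBHBBH"
  byte 3: read out[6]='Z', append. Buffer now: "ZBHZBHZBHBBHZ"
  byte 4: read out[7]='B', append. Buffer now: "ZBHZBHZBHBBHZB"
  byte 5: read out[8]='H', append. Buffer now: "ZBHZBHZBHBBHZBH"

Answer: BHZBH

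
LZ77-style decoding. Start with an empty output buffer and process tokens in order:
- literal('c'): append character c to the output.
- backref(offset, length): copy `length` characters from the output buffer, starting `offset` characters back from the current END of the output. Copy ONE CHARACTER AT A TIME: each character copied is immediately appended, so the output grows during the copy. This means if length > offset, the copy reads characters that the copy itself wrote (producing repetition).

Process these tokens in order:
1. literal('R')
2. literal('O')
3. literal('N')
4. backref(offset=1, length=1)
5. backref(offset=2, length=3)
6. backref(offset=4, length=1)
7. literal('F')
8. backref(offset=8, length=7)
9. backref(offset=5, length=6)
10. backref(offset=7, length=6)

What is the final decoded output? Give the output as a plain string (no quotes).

Answer: RONNNNNNFONNNNNNNNNNNNNNNNNN

Derivation:
Token 1: literal('R'). Output: "R"
Token 2: literal('O'). Output: "RO"
Token 3: literal('N'). Output: "RON"
Token 4: backref(off=1, len=1). Copied 'N' from pos 2. Output: "RONN"
Token 5: backref(off=2, len=3) (overlapping!). Copied 'NNN' from pos 2. Output: "RONNNNN"
Token 6: backref(off=4, len=1). Copied 'N' from pos 3. Output: "RONNNNNN"
Token 7: literal('F'). Output: "RONNNNNNF"
Token 8: backref(off=8, len=7). Copied 'ONNNNNN' from pos 1. Output: "RONNNNNNFONNNNNN"
Token 9: backref(off=5, len=6) (overlapping!). Copied 'NNNNNN' from pos 11. Output: "RONNNNNNFONNNNNNNNNNNN"
Token 10: backref(off=7, len=6). Copied 'NNNNNN' from pos 15. Output: "RONNNNNNFONNNNNNNNNNNNNNNNNN"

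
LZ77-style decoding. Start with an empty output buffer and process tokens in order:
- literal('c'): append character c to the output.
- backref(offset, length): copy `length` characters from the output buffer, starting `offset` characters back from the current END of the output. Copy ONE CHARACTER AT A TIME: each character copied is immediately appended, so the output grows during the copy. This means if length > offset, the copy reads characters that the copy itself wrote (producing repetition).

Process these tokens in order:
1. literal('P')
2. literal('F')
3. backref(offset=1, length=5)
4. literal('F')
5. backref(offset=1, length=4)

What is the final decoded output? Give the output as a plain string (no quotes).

Answer: PFFFFFFFFFFF

Derivation:
Token 1: literal('P'). Output: "P"
Token 2: literal('F'). Output: "PF"
Token 3: backref(off=1, len=5) (overlapping!). Copied 'FFFFF' from pos 1. Output: "PFFFFFF"
Token 4: literal('F'). Output: "PFFFFFFF"
Token 5: backref(off=1, len=4) (overlapping!). Copied 'FFFF' from pos 7. Output: "PFFFFFFFFFFF"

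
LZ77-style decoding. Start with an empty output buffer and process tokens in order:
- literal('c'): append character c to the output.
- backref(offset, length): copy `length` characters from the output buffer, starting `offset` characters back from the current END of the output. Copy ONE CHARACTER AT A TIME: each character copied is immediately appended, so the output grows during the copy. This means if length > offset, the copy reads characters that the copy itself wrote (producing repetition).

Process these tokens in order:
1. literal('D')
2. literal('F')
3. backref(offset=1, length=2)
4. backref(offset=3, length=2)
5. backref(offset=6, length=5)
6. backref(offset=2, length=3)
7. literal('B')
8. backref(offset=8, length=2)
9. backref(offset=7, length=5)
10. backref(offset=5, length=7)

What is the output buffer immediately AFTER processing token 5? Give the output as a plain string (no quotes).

Token 1: literal('D'). Output: "D"
Token 2: literal('F'). Output: "DF"
Token 3: backref(off=1, len=2) (overlapping!). Copied 'FF' from pos 1. Output: "DFFF"
Token 4: backref(off=3, len=2). Copied 'FF' from pos 1. Output: "DFFFFF"
Token 5: backref(off=6, len=5). Copied 'DFFFF' from pos 0. Output: "DFFFFFDFFFF"

Answer: DFFFFFDFFFF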